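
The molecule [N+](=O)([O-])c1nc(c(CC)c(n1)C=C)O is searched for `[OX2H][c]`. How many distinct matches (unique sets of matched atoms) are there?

1

[OX2H][c] is the SMARTS for a phenol: a hydroxyl oxygen attached to an aromatic carbon.
Exactly one fragment in the molecule meets all constraints, giving 1 match.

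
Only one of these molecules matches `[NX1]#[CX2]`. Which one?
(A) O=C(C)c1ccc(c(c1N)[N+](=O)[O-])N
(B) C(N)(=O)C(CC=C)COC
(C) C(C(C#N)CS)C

[NX1]#[CX2] describes a nitrogen triple-bonded to a two-connected carbon (a nitrile).
(A) has a primary amino group (-NH2) but the nitrogen is NX3 (three connections), not NX1 triple-bonded.
(B) has a primary amide (-C(=O)NH2) but the nitrogen is NX3, not NX1.
(C) contains a nitrile (-C#N), which satisfies every atom and bond constraint.
So the answer is (C).

C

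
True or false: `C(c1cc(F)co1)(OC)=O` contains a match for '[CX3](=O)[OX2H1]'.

False

The pattern [CX3](=O)[OX2H1] describes an sp2 carbon double-bonded to O and single-bonded to an -OH oxygen — a carboxylic acid.
The closest candidate here is a methyl-ester group (-C(=O)OCH3), but the singly-bonded O has no H (OX2H0, not OX2H1). No other fragment satisfies the full query, so there is no match.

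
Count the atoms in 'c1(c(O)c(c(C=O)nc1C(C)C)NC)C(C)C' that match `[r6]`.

The query [r6] means: r6 matches atoms in a six-membered ring.
Check the 17 heavy atoms by environment: 1× n (aromatic, in 6-ring) → match; 5× c (aromatic, in 6-ring) → match; 1× N (acyclic) → no; 8× C (acyclic) → no; 2× O (acyclic) → no.
Summing the matching environments: 1 + 5 = 6 matching atoms.

6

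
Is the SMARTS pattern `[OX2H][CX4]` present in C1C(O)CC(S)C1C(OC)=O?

The pattern [OX2H][CX4] describes a hydroxyl oxygen bound to an sp3 (X4) carbon — an aliphatic alcohol.
The molecule carries a hydroxyl group (-OH), whose atoms satisfy every constraint of the query, so the pattern matches.

Yes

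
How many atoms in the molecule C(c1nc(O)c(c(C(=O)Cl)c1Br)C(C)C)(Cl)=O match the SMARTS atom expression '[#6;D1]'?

2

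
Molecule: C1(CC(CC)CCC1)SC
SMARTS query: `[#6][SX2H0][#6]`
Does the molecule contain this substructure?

The pattern [#6][SX2H0][#6] describes an aliphatic sulfur bridging two carbons with no H on the sulfur — a thioether.
The molecule carries a methylthio ether (-SCH3), whose atoms satisfy every constraint of the query, so the pattern matches.

Yes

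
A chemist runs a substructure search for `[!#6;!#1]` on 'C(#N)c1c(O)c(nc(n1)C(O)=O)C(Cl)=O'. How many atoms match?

The query [!#6;!#1] means: not carbon and not hydrogen — any heteroatom.
Check the 15 heavy atoms by environment: 2× n (aromatic) → match; 4× c (aromatic) → no; 3× C → no; 1× N → match; 4× O → match; 1× Cl → match.
Summing the matching environments: 2 + 1 + 4 + 1 = 8 matching atoms.

8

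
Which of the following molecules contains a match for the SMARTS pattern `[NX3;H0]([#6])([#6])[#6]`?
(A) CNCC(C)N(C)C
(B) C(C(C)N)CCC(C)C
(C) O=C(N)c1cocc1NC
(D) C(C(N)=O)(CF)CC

A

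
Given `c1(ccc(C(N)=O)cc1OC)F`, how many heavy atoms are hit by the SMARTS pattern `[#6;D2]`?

3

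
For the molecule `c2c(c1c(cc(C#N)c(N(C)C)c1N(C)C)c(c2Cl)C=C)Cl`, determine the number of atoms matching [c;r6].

The query [c;r6] means: aromatic carbon that belongs to a six-membered ring.
Check the 22 heavy atoms by environment: 10× c (aromatic, in 6-ring) → match; 7× C (acyclic) → no; 3× N (acyclic) → no; 2× Cl (acyclic) → no.
That gives 10 matching atoms.

10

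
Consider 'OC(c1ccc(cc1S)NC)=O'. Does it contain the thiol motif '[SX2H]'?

Yes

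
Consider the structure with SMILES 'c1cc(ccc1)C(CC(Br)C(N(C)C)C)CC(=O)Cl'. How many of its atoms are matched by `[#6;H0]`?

2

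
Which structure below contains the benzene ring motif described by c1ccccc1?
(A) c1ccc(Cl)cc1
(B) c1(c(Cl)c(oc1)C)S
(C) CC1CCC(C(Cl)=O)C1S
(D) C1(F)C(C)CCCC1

c1ccccc1 describes six aromatic carbons in a ring (a benzene ring).
(A) contains the required atom environment, so the pattern matches.
(B) has a methyl group (-CH3) but no six-membered all-carbon aromatic ring is present.
(C) has a methyl group (-CH3) but no six-membered all-carbon aromatic ring is present.
(D) has a methyl group (-CH3) but no six-membered all-carbon aromatic ring is present.
So the answer is (A).

A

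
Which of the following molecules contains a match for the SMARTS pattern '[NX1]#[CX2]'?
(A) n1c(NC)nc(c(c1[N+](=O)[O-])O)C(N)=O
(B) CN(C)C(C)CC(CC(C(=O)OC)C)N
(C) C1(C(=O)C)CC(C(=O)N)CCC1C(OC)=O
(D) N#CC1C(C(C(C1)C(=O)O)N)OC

D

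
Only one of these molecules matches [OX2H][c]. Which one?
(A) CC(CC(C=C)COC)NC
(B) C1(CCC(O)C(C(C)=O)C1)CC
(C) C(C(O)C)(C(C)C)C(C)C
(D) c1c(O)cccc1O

D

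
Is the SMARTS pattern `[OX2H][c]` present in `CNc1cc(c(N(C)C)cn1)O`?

Yes

The pattern [OX2H][c] describes a hydroxyl oxygen attached to an aromatic carbon — a phenol.
The molecule carries a hydroxyl group (-OH), whose atoms satisfy every constraint of the query, so the pattern matches.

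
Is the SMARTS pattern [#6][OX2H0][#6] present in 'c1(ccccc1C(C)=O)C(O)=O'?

The pattern [#6][OX2H0][#6] describes an aliphatic oxygen bridging two carbons with no H on the oxygen — an ether.
The closest candidate here is a carboxylic acid group (-C(=O)OH), but the -OH oxygen has H1; the =O is OX1, not OX2. No other fragment satisfies the full query, so there is no match.

No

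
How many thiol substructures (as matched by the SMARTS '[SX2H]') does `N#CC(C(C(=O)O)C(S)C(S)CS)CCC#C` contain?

3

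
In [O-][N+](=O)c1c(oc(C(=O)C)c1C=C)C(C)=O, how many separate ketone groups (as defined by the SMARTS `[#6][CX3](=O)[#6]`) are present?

[#6][CX3](=O)[#6] is the SMARTS for a ketone: a carbonyl carbon (no H) flanked by two carbons.
The molecule carries 2 separate instances of an acetyl/ketone group (-C(=O)CH3) meeting every constraint; each maps to a distinct set of atoms, giving 2 matches.

2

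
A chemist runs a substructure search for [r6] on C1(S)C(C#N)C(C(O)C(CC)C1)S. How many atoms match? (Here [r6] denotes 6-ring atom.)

6

The query [r6] means: r6 matches atoms in a six-membered ring.
Check the 13 heavy atoms by environment: 6× C (in 6-ring) → match; 2× S (acyclic) → no; 3× C (acyclic) → no; 1× N (acyclic) → no; 1× O (acyclic) → no.
That gives 6 matching atoms.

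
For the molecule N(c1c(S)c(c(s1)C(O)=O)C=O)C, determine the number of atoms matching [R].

The query [R] means: R matches any atom that is part of a ring.
Check the 13 heavy atoms by environment: 1× s (aromatic, in 5-ring) → match; 4× c (aromatic, in 5-ring) → match; 3× C (acyclic) → no; 3× O (acyclic) → no; 1× S (acyclic) → no; 1× N (acyclic) → no.
Summing the matching environments: 1 + 4 = 5 matching atoms.

5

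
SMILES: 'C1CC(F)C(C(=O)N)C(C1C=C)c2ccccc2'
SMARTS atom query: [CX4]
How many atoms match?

Check the 18 heavy atoms by environment: 6× C (X4) → match; 3× C (X3) → no; 1× O (X1) → no; 1× N (X3) → no; 6× c (aromatic, X3) → no; 1× F (X1) → no.
That gives 6 matching atoms.

6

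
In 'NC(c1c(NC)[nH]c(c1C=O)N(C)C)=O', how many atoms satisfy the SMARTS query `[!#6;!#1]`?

The query [!#6;!#1] means: not carbon and not hydrogen — any heteroatom.
Check the 15 heavy atoms by environment: 1× n (aromatic) → match; 4× c (aromatic) → no; 3× N → match; 5× C → no; 2× O → match.
Summing the matching environments: 1 + 3 + 2 = 6 matching atoms.

6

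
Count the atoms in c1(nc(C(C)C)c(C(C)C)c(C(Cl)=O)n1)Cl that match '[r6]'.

6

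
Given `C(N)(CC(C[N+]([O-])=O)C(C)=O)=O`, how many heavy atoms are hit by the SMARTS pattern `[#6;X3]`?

2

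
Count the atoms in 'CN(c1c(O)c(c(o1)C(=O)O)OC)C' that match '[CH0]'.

The query [CH0] means: aliphatic carbon with no attached hydrogen.
Check the 14 heavy atoms by environment: 1× o (aromatic, H0) → no; 4× c (aromatic, H0) → no; 1× N (H0) → no; 3× C (H3) → no; 2× O (H0) → no; 2× O (H1) → no; 1× C (H0) → match.
That gives 1 matching atom.

1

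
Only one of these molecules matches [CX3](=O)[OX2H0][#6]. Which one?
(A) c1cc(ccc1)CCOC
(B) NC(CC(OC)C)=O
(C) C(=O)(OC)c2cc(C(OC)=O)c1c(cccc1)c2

C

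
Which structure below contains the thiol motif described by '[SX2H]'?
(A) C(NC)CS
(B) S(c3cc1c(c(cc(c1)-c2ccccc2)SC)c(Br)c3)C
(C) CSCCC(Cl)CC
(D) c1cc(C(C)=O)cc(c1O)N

A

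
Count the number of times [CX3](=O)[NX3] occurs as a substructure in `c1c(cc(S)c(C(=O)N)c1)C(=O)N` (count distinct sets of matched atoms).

2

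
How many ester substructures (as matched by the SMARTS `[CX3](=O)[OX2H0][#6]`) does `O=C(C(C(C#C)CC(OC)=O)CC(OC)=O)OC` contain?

3

[CX3](=O)[OX2H0][#6] is the SMARTS for an ester: a carbonyl carbon bonded to an oxygen that is itself bonded to carbon (no H on that O).
The molecule carries 3 separate instances of a methyl-ester group (-C(=O)OCH3) meeting every constraint; each maps to a distinct set of atoms, giving 3 matches.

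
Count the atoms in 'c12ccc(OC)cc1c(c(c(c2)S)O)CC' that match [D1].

4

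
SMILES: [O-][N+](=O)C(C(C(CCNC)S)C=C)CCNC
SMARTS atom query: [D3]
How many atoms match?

The query [D3] means: atom with exactly three heavy-atom neighbours.
Check the 17 heavy atoms by environment: 5× C (D2) → no; 3× C (D3) → match; 3× C (D1) → no; 2× N (D2) → no; 1× S (D1) → no; 1× N (charge +1, D3) → match; 1× O (charge -1, D1) → no; 1× O (D1) → no.
Summing the matching environments: 3 + 1 = 4 matching atoms.

4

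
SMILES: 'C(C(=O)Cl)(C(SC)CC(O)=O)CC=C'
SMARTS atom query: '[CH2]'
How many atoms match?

3

The query [CH2] means: aliphatic carbon with exactly two hydrogens.
Check the 14 heavy atoms by environment: 3× C (H2) → match; 3× C (H1) → no; 2× C (H0) → no; 2× O (H0) → no; 1× O (H1) → no; 1× S (H0) → no; 1× C (H3) → no; 1× Cl (H0) → no.
That gives 3 matching atoms.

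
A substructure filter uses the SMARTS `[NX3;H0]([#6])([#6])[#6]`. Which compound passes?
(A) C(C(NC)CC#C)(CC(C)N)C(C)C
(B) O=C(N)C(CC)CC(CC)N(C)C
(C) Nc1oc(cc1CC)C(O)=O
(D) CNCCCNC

B

[NX3;H0]([#6])([#6])[#6] describes a trivalent nitrogen with no H, bonded to three carbons (a tertiary amine).
(A) has a primary amino group (-NH2) but the nitrogen has H2, not H0 with three carbons.
(B) contains a dimethylamino group (-N(CH3)2), which satisfies every atom and bond constraint.
(C) has a primary amino group (-NH2) but the nitrogen has H2, not H0 with three carbons.
(D) has an N-methylamino group (-NHCH3) but the nitrogen still has one H (H1), not H0.
So the answer is (B).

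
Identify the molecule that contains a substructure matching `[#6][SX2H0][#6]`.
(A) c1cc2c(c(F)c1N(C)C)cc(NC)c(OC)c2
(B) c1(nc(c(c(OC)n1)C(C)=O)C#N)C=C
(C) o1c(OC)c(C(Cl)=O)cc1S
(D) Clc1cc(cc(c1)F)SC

D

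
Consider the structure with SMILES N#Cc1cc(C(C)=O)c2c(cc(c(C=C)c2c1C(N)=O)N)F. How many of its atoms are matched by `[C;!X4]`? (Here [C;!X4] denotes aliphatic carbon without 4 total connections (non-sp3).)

5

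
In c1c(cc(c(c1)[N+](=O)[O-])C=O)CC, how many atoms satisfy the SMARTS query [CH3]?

The query [CH3] means: aliphatic carbon with exactly three hydrogens.
Check the 13 heavy atoms by environment: 3× c (aromatic, H0) → no; 3× c (aromatic, H1) → no; 1× C (H1) → no; 2× O (H0) → no; 1× N (charge +1, H0) → no; 1× O (charge -1, H0) → no; 1× C (H2) → no; 1× C (H3) → match.
That gives 1 matching atom.

1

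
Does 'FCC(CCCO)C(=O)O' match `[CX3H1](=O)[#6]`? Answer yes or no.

No

The pattern [CX3H1](=O)[#6] describes an sp2 carbon with one H, double-bonded to O and single-bonded to carbon — an aldehyde.
The closest candidate here is a carboxylic acid group (-C(=O)OH), but the carbonyl carbon has H0 and is bonded to O, not H1. No other fragment satisfies the full query, so there is no match.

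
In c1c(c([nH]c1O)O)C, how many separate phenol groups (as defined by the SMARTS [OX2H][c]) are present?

2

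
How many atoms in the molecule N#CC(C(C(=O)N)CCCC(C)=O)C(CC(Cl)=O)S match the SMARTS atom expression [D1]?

The query [D1] means: atom with exactly one heavy-atom neighbour (degree 1).
Check the 19 heavy atoms by environment: 5× C (D2) → no; 6× C (D3) → no; 3× O (D1) → match; 1× C (D1) → match; 1× Cl (D1) → match; 2× N (D1) → match; 1× S (D1) → match.
Summing the matching environments: 3 + 1 + 1 + 2 + 1 = 8 matching atoms.

8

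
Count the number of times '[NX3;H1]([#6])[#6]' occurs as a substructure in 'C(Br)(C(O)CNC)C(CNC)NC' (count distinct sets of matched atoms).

[NX3;H1]([#6])[#6] is the SMARTS for a secondary amine: a trivalent nitrogen with one H, bonded to two carbons.
The molecule carries 3 separate instances of an N-methylamino group (-NHCH3) meeting every constraint; each maps to a distinct set of atoms, giving 3 matches.

3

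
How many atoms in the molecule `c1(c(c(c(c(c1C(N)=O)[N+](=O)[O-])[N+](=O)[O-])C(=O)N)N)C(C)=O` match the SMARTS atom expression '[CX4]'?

1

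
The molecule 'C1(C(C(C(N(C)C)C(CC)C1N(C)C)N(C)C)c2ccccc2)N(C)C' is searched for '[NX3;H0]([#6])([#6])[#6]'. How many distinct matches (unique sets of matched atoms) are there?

4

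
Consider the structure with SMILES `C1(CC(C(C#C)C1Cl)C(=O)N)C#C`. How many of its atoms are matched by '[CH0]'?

3

The query [CH0] means: aliphatic carbon with no attached hydrogen.
Check the 13 heavy atoms by environment: 6× C (H1) → no; 1× C (H2) → no; 3× C (H0) → match; 1× O (H0) → no; 1× N (H2) → no; 1× Cl (H0) → no.
That gives 3 matching atoms.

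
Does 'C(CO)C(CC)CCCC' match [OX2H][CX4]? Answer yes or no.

The pattern [OX2H][CX4] describes a hydroxyl oxygen bound to an sp3 (X4) carbon — an aliphatic alcohol.
The molecule carries a hydroxyl group (-OH), whose atoms satisfy every constraint of the query, so the pattern matches.

Yes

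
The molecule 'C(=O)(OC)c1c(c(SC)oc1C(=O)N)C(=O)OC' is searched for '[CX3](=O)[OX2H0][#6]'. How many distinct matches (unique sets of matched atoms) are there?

2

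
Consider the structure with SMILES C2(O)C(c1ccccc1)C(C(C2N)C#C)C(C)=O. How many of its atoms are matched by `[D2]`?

The query [D2] means: atom with exactly two heavy-atom neighbours.
Check the 18 heavy atoms by environment: 6× C (D3) → no; 1× N (D1) → no; 1× C (D2) → match; 2× C (D1) → no; 2× O (D1) → no; 1× c (aromatic, D3) → no; 5× c (aromatic, D2) → match.
Summing the matching environments: 1 + 5 = 6 matching atoms.

6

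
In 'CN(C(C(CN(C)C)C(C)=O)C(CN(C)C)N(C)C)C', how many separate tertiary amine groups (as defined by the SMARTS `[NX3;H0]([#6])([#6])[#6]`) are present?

[NX3;H0]([#6])([#6])[#6] is the SMARTS for a tertiary amine: a trivalent nitrogen with no H, bonded to three carbons.
The molecule carries 4 separate instances of a dimethylamino group (-N(CH3)2) meeting every constraint; each maps to a distinct set of atoms, giving 4 matches.

4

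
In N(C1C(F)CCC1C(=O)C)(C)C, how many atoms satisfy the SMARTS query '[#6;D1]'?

The query [#6;D1] means: carbon bonded to exactly one heavy atom.
Check the 12 heavy atoms by environment: 4× C (D3) → no; 2× C (D2) → no; 1× F (D1) → no; 1× N (D3) → no; 3× C (D1) → match; 1× O (D1) → no.
That gives 3 matching atoms.

3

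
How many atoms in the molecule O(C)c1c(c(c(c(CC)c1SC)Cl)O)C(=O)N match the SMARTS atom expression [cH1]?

The query [cH1] means: aromatic carbon bearing exactly one hydrogen.
Check the 17 heavy atoms by environment: 6× c (aromatic, H0) → no; 1× C (H2) → no; 3× C (H3) → no; 1× Cl (H0) → no; 2× O (H0) → no; 1× S (H0) → no; 1× O (H1) → no; 1× C (H0) → no; 1× N (H2) → no.
No environment satisfies the query, so 0 matching atoms.

0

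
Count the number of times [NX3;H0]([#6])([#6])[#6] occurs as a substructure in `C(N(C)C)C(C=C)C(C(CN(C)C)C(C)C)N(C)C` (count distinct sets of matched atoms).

3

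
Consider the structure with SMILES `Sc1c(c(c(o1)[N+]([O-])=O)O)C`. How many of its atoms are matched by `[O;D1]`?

3

The query [O;D1] means: aliphatic oxygen bonded to exactly one heavy atom.
Check the 11 heavy atoms by environment: 1× o (aromatic, D2) → no; 4× c (aromatic, D3) → no; 2× O (D1) → match; 1× C (D1) → no; 1× N (charge +1, D3) → no; 1× O (charge -1, D1) → match; 1× S (D1) → no.
Summing the matching environments: 2 + 1 = 3 matching atoms.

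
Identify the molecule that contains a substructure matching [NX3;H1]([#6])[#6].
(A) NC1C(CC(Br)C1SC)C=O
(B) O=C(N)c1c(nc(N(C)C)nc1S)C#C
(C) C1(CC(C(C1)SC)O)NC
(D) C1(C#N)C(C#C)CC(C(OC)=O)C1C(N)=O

[NX3;H1]([#6])[#6] describes a trivalent nitrogen with one H, bonded to two carbons (a secondary amine).
(A) has a primary amino group (-NH2) but the nitrogen has H2 and only one carbon neighbour.
(B) has a primary amide (-C(=O)NH2) but the -C(=O)NH2 nitrogen has H2, not H1.
(C) contains an N-methylamino group (-NHCH3), which satisfies every atom and bond constraint.
(D) has a primary amide (-C(=O)NH2) but the -C(=O)NH2 nitrogen has H2, not H1.
So the answer is (C).

C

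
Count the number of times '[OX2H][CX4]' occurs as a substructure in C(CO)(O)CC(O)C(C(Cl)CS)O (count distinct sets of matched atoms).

4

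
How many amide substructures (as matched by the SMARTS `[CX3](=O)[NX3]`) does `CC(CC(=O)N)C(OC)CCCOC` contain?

1

[CX3](=O)[NX3] is the SMARTS for an amide: a carbonyl carbon bonded to a trivalent nitrogen.
Exactly one fragment in the molecule meets all constraints, giving 1 match.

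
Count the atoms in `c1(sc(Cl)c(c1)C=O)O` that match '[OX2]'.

The query [OX2] means: aliphatic oxygen with two total connections — ether, hydroxyl, or ester single-bond O.
Check the 9 heavy atoms by environment: 1× s (aromatic, X2) → no; 4× c (aromatic, X3) → no; 1× O (X2) → match; 1× Cl (X1) → no; 1× C (X3) → no; 1× O (X1) → no.
That gives 1 matching atom.

1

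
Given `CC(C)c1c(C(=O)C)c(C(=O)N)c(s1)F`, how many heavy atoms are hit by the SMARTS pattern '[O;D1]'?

The query [O;D1] means: aliphatic oxygen bonded to exactly one heavy atom.
Check the 15 heavy atoms by environment: 1× s (aromatic, D2) → no; 4× c (aromatic, D3) → no; 3× C (D3) → no; 3× C (D1) → no; 2× O (D1) → match; 1× F (D1) → no; 1× N (D1) → no.
That gives 2 matching atoms.

2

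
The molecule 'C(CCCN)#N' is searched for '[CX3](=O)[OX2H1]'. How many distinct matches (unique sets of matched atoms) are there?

0

[CX3](=O)[OX2H1] is the SMARTS for a carboxylic acid: an sp2 carbon double-bonded to O and single-bonded to an -OH oxygen.
No fragment in the molecule satisfies every constraint, giving 0 matches.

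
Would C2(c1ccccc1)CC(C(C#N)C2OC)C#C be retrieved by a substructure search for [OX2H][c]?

The pattern [OX2H][c] describes a hydroxyl oxygen attached to an aromatic carbon — a phenol.
The closest candidate here is a methoxy ether (-OCH3), but the oxygen has H0, not H1. No other fragment satisfies the full query, so there is no match.

No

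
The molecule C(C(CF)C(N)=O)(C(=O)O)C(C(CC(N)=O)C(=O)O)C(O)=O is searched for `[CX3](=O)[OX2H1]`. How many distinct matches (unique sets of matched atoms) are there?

3

[CX3](=O)[OX2H1] is the SMARTS for a carboxylic acid: an sp2 carbon double-bonded to O and single-bonded to an -OH oxygen.
The molecule carries 3 separate instances of a carboxylic acid group (-C(=O)OH) meeting every constraint; each maps to a distinct set of atoms, giving 3 matches.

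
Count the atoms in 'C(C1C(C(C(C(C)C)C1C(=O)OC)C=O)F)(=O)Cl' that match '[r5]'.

The query [r5] means: r5 matches atoms in a five-membered ring.
Check the 18 heavy atoms by environment: 5× C (in 5-ring) → match; 7× C (acyclic) → no; 4× O (acyclic) → no; 1× Cl (acyclic) → no; 1× F (acyclic) → no.
That gives 5 matching atoms.

5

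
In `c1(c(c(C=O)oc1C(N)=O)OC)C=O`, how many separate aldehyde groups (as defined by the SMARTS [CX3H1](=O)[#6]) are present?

2

[CX3H1](=O)[#6] is the SMARTS for an aldehyde: an sp2 carbon with one H, double-bonded to O and single-bonded to carbon.
The molecule carries 2 separate instances of an aldehyde (-CHO) meeting every constraint; each maps to a distinct set of atoms, giving 2 matches.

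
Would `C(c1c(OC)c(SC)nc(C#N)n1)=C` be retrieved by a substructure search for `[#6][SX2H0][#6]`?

Yes

The pattern [#6][SX2H0][#6] describes an aliphatic sulfur bridging two carbons with no H on the sulfur — a thioether.
The molecule carries a methylthio ether (-SCH3), whose atoms satisfy every constraint of the query, so the pattern matches.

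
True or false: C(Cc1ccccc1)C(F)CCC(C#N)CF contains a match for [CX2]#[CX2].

False

The pattern [CX2]#[CX2] describes a carbon-carbon triple bond — an alkyne.
The closest candidate here is a nitrile (-C#N), but the triple bond is C#N, not C#C. No other fragment satisfies the full query, so there is no match.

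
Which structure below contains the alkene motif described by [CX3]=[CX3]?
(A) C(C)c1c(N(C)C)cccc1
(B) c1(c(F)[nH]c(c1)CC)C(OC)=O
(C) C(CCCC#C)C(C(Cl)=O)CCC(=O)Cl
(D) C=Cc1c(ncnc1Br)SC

[CX3]=[CX3] describes a non-aromatic C=C double bond between two sp2 carbons (an alkene).
(A) has an ethyl group (-CH2CH3) but its C-C bond is a single bond between CX4 carbons, not CX3=CX3.
(B) has an ethyl group (-CH2CH3) but its C-C bond is a single bond between CX4 carbons, not CX3=CX3.
(C) has an ethynyl group (-C#CH) but the C-C bond is a triple bond, not a double bond.
(D) contains a vinyl group (-CH=CH2), which satisfies every atom and bond constraint.
So the answer is (D).

D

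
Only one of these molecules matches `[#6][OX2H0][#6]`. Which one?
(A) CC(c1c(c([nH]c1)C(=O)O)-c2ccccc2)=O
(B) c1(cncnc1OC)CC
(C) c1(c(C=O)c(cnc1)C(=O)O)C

[#6][OX2H0][#6] describes an aliphatic oxygen bridging two carbons with no H on the oxygen (an ether).
(A) has a carboxylic acid group (-C(=O)OH) but the -OH oxygen has H1; the =O is OX1, not OX2.
(B) contains a methoxy ether (-OCH3), which satisfies every atom and bond constraint.
(C) has a carboxylic acid group (-C(=O)OH) but the -OH oxygen has H1; the =O is OX1, not OX2.
So the answer is (B).

B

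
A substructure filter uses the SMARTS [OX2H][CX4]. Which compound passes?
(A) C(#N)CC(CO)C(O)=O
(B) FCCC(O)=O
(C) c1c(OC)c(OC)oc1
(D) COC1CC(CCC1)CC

A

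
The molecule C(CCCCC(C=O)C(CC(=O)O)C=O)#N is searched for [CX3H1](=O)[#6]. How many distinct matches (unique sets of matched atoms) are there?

2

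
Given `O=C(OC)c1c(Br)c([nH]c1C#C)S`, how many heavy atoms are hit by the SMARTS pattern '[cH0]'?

The query [cH0] means: aromatic carbon with no attached hydrogen (substituted or ring-fusion).
Check the 13 heavy atoms by environment: 1× n (aromatic, H1) → no; 4× c (aromatic, H0) → match; 2× C (H0) → no; 1× C (H1) → no; 1× Br (H0) → no; 2× O (H0) → no; 1× C (H3) → no; 1× S (H1) → no.
That gives 4 matching atoms.

4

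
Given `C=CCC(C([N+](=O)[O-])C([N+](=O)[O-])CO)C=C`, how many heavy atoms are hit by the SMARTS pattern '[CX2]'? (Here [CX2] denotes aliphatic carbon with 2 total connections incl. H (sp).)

0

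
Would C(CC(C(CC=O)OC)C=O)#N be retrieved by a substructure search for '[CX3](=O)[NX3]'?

No

The pattern [CX3](=O)[NX3] describes a carbonyl carbon bonded to a trivalent nitrogen — an amide.
The closest candidate here is a nitrile (-C#N), but the nitrile N is NX1 (triple-bonded), not NX3. No other fragment satisfies the full query, so there is no match.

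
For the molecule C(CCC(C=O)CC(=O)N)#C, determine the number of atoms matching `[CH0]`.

The query [CH0] means: aliphatic carbon with no attached hydrogen.
Check the 11 heavy atoms by environment: 3× C (H2) → no; 3× C (H1) → no; 2× C (H0) → match; 2× O (H0) → no; 1× N (H2) → no.
That gives 2 matching atoms.

2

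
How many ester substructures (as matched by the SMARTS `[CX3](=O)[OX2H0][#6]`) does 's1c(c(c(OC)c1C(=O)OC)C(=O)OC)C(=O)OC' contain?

3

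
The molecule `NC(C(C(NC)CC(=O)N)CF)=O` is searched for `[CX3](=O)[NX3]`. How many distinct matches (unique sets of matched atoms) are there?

[CX3](=O)[NX3] is the SMARTS for an amide: a carbonyl carbon bonded to a trivalent nitrogen.
The molecule carries 2 separate instances of a primary amide (-C(=O)NH2) meeting every constraint; each maps to a distinct set of atoms, giving 2 matches.

2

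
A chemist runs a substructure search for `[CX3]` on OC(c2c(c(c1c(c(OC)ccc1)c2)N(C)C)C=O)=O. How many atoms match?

Check the 20 heavy atoms by environment: 10× c (aromatic, X3) → no; 1× N (X3) → no; 3× C (X4) → no; 2× C (X3) → match; 2× O (X1) → no; 2× O (X2) → no.
That gives 2 matching atoms.

2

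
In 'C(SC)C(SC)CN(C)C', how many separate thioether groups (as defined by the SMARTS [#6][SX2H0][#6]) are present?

2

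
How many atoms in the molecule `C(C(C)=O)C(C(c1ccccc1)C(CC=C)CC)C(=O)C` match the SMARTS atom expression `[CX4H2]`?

The query [CX4H2] means: sp3 carbon (X4) with exactly two hydrogens.
Check the 21 heavy atoms by environment: 3× C (H2, X4) → match; 3× C (H1, X4) → no; 3× C (H3, X4) → no; 1× C (H1, X3) → no; 1× C (H2, X3) → no; 2× C (H0, X3) → no; 2× O (H0, X1) → no; 1× c (aromatic, H0, X3) → no; 5× c (aromatic, H1, X3) → no.
That gives 3 matching atoms.

3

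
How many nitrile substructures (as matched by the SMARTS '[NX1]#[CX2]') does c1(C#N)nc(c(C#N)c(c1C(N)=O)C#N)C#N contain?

4

[NX1]#[CX2] is the SMARTS for a nitrile: a nitrogen triple-bonded to a two-connected carbon.
The molecule carries 4 separate instances of a nitrile (-C#N) meeting every constraint; each maps to a distinct set of atoms, giving 4 matches.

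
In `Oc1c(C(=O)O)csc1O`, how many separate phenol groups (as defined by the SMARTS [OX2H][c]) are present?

[OX2H][c] is the SMARTS for a phenol: a hydroxyl oxygen attached to an aromatic carbon.
The molecule carries 2 separate instances of a hydroxyl group (-OH) meeting every constraint; each maps to a distinct set of atoms, giving 2 matches.

2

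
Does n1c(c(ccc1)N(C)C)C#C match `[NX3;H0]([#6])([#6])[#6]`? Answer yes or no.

Yes

The pattern [NX3;H0]([#6])([#6])[#6] describes a trivalent nitrogen with no H, bonded to three carbons — a tertiary amine.
The molecule carries a dimethylamino group (-N(CH3)2), whose atoms satisfy every constraint of the query, so the pattern matches.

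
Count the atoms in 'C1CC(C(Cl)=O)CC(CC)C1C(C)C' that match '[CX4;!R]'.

5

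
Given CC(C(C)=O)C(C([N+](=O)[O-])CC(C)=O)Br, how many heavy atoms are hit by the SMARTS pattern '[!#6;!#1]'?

6

The query [!#6;!#1] means: not carbon and not hydrogen — any heteroatom.
Check the 15 heavy atoms by environment: 9× C → no; 1× N (charge +1) → match; 1× O (charge -1) → match; 3× O → match; 1× Br → match.
Summing the matching environments: 1 + 1 + 3 + 1 = 6 matching atoms.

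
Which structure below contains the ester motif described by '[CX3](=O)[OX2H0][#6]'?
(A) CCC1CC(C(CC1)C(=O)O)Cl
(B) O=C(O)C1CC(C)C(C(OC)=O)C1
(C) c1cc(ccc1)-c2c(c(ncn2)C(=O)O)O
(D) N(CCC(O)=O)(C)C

[CX3](=O)[OX2H0][#6] describes a carbonyl carbon bonded to an oxygen that is itself bonded to carbon (no H on that O) (an ester).
(A) has a carboxylic acid group (-C(=O)OH) but the singly-bonded O carries H (OX2H1, not H0).
(B) contains a methyl-ester group (-C(=O)OCH3), which satisfies every atom and bond constraint.
(C) has a carboxylic acid group (-C(=O)OH) but the singly-bonded O carries H (OX2H1, not H0).
(D) has a carboxylic acid group (-C(=O)OH) but the singly-bonded O carries H (OX2H1, not H0).
So the answer is (B).

B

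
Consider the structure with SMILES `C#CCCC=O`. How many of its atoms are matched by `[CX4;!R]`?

2

The query [CX4;!R] means: aliphatic carbon with four total connections, not in a ring.
Check the 6 heavy atoms by environment: 2× C (X4, acyclic) → match; 1× C (X3, acyclic) → no; 1× O (X1, acyclic) → no; 2× C (X2, acyclic) → no.
That gives 2 matching atoms.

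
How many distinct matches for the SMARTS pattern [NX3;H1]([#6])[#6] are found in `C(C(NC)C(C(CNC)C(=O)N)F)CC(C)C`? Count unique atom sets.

2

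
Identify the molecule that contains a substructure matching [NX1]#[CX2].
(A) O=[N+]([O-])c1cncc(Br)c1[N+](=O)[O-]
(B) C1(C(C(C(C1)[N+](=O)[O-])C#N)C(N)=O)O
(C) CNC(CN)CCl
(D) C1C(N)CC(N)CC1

B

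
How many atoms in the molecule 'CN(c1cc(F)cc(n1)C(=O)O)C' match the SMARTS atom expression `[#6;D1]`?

The query [#6;D1] means: carbon bonded to exactly one heavy atom.
Check the 13 heavy atoms by environment: 1× n (aromatic, D2) → no; 3× c (aromatic, D3) → no; 2× c (aromatic, D2) → no; 1× F (D1) → no; 1× C (D3) → no; 2× O (D1) → no; 1× N (D3) → no; 2× C (D1) → match.
That gives 2 matching atoms.

2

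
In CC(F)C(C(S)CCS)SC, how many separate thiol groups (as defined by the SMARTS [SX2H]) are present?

[SX2H] is the SMARTS for a thiol: an aliphatic sulfur with two connections, one being H.
The molecule carries 2 separate instances of a thiol (-SH) meeting every constraint; each maps to a distinct set of atoms, giving 2 matches.

2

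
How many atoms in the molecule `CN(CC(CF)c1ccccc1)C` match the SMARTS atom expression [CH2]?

2

The query [CH2] means: aliphatic carbon with exactly two hydrogens.
Check the 13 heavy atoms by environment: 2× C (H2) → match; 1× C (H1) → no; 1× c (aromatic, H0) → no; 5× c (aromatic, H1) → no; 1× N (H0) → no; 2× C (H3) → no; 1× F (H0) → no.
That gives 2 matching atoms.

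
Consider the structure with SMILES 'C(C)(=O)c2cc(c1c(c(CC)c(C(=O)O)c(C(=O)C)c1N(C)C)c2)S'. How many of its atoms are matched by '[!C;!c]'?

6

Check the 25 heavy atoms by environment: 10× c (aromatic) → no; 9× C → no; 4× O → match; 1× N → match; 1× S → match.
Summing the matching environments: 4 + 1 + 1 = 6 matching atoms.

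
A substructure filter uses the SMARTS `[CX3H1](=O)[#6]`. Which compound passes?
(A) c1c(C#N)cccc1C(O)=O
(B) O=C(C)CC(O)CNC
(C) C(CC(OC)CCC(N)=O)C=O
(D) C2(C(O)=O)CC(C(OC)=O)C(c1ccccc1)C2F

[CX3H1](=O)[#6] describes an sp2 carbon with one H, double-bonded to O and single-bonded to carbon (an aldehyde).
(A) has a carboxylic acid group (-C(=O)OH) but the carbonyl carbon has H0 and is bonded to O, not H1.
(B) has an acetyl/ketone group (-C(=O)CH3) but the carbonyl carbon has H0 (two carbon neighbours), not H1.
(C) contains an aldehyde (-CHO), which satisfies every atom and bond constraint.
(D) has a methyl-ester group (-C(=O)OCH3) but the carbonyl carbon has H0, not H1.
So the answer is (C).

C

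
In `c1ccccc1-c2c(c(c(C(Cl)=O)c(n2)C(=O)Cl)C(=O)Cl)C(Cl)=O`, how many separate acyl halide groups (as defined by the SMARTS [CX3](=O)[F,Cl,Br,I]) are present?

4

[CX3](=O)[F,Cl,Br,I] is the SMARTS for an acyl halide: a carbonyl carbon bonded to a halogen.
The molecule carries 4 separate instances of an acyl chloride (-C(=O)Cl) meeting every constraint; each maps to a distinct set of atoms, giving 4 matches.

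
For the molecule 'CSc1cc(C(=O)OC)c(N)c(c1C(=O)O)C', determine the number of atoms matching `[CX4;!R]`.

The query [CX4;!R] means: aliphatic carbon with four total connections, not in a ring.
Check the 17 heavy atoms by environment: 6× c (aromatic, X3, in 6-ring) → no; 2× C (X3, acyclic) → no; 2× O (X1, acyclic) → no; 2× O (X2, acyclic) → no; 3× C (X4, acyclic) → match; 1× N (X3, acyclic) → no; 1× S (X2, acyclic) → no.
That gives 3 matching atoms.

3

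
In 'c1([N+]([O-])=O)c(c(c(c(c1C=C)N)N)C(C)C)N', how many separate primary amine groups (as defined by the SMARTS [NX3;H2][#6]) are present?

3

[NX3;H2][#6] is the SMARTS for a primary amine: a trivalent nitrogen with two H attached to carbon.
The molecule carries 3 separate instances of a primary amino group (-NH2) meeting every constraint; each maps to a distinct set of atoms, giving 3 matches.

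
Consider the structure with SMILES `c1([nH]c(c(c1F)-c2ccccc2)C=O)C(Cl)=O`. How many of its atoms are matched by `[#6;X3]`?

12

The query [#6;X3] means: any carbon (aromatic or not) with three total connections.
Check the 17 heavy atoms by environment: 1× n (aromatic, X3) → no; 10× c (aromatic, X3) → match; 2× C (X3) → match; 2× O (X1) → no; 1× Cl (X1) → no; 1× F (X1) → no.
Summing the matching environments: 10 + 2 = 12 matching atoms.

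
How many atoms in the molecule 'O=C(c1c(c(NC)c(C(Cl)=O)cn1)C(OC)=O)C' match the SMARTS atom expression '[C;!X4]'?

3

The query [C;!X4] means: aliphatic carbon that does not have four total connections.
Check the 18 heavy atoms by environment: 1× n (aromatic, X2) → no; 5× c (aromatic, X3) → no; 3× C (X3) → match; 3× O (X1) → no; 1× Cl (X1) → no; 1× N (X3) → no; 3× C (X4) → no; 1× O (X2) → no.
That gives 3 matching atoms.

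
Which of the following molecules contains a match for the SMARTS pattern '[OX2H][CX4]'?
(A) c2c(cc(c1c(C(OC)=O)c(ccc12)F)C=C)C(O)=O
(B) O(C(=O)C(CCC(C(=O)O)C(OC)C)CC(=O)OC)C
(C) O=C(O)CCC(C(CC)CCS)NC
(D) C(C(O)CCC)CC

D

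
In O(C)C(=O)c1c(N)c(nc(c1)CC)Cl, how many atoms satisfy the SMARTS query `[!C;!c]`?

5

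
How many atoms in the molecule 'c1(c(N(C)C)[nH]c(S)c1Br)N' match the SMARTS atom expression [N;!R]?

2

The query [N;!R] means: aliphatic nitrogen not in a ring.
Check the 11 heavy atoms by environment: 1× n (aromatic, in 5-ring) → no; 4× c (aromatic, in 5-ring) → no; 1× Br (acyclic) → no; 2× N (acyclic) → match; 2× C (acyclic) → no; 1× S (acyclic) → no.
That gives 2 matching atoms.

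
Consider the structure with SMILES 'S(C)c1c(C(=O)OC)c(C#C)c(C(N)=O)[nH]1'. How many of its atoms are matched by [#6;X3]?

6

The query [#6;X3] means: any carbon (aromatic or not) with three total connections.
Check the 16 heavy atoms by environment: 1× n (aromatic, X3) → no; 4× c (aromatic, X3) → match; 2× C (X2) → no; 1× S (X2) → no; 2× C (X4) → no; 2× C (X3) → match; 2× O (X1) → no; 1× O (X2) → no; 1× N (X3) → no.
Summing the matching environments: 4 + 2 = 6 matching atoms.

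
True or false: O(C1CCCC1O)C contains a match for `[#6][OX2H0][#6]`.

True

The pattern [#6][OX2H0][#6] describes an aliphatic oxygen bridging two carbons with no H on the oxygen — an ether.
The molecule carries a methoxy ether (-OCH3), whose atoms satisfy every constraint of the query, so the pattern matches.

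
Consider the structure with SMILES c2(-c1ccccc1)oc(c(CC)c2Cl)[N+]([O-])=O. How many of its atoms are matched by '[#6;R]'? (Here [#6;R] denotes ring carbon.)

10

The query [#6;R] means: carbon that is part of a ring.
Check the 17 heavy atoms by environment: 1× o (aromatic, in 5-ring) → no; 4× c (aromatic, in 5-ring) → match; 2× C (acyclic) → no; 6× c (aromatic, in 6-ring) → match; 1× N (charge +1, acyclic) → no; 1× O (charge -1, acyclic) → no; 1× O (acyclic) → no; 1× Cl (acyclic) → no.
Summing the matching environments: 4 + 6 = 10 matching atoms.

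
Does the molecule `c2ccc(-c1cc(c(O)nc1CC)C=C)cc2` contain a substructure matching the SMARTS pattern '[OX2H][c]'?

Yes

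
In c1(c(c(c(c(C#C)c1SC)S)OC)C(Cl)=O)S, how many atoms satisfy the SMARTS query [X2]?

6

The query [X2] means: any atom with exactly two total connections (bonds + H).
Check the 17 heavy atoms by environment: 6× c (aromatic, X3) → no; 3× S (X2) → match; 2× C (X2) → match; 1× C (X3) → no; 1× O (X1) → no; 1× Cl (X1) → no; 1× O (X2) → match; 2× C (X4) → no.
Summing the matching environments: 3 + 2 + 1 = 6 matching atoms.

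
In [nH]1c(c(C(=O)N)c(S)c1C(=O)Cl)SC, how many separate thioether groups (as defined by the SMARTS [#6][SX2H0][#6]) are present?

[#6][SX2H0][#6] is the SMARTS for a thioether: an aliphatic sulfur bridging two carbons with no H on the sulfur.
Exactly one fragment in the molecule meets all constraints, giving 1 match.

1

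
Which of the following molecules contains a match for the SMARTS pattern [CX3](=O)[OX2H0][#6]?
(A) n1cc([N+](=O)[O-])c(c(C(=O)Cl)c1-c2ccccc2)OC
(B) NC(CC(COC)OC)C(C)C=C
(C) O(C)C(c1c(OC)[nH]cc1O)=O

[CX3](=O)[OX2H0][#6] describes a carbonyl carbon bonded to an oxygen that is itself bonded to carbon (no H on that O) (an ester).
(A) has a methoxy ether (-OCH3) but the ether oxygen is not adjacent to a C=O carbon.
(B) has a methoxy ether (-OCH3) but the ether oxygen is not adjacent to a C=O carbon.
(C) contains a methyl-ester group (-C(=O)OCH3), which satisfies every atom and bond constraint.
So the answer is (C).

C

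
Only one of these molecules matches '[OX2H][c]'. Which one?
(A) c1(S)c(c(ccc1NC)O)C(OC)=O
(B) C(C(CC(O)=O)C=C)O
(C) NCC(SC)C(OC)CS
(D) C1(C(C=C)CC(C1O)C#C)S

A

[OX2H][c] describes a hydroxyl oxygen attached to an aromatic carbon (a phenol).
(A) contains a hydroxyl group (-OH), which satisfies every atom and bond constraint.
(B) has a hydroxyl group (-OH) but the -OH is on an aliphatic carbon, not an aromatic c.
(C) has a methoxy ether (-OCH3) but the oxygen has H0, not H1.
(D) has a hydroxyl group (-OH) but the -OH is on an aliphatic carbon, not an aromatic c.
So the answer is (A).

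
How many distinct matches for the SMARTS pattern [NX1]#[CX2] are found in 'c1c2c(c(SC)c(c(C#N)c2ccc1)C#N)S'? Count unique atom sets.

[NX1]#[CX2] is the SMARTS for a nitrile: a nitrogen triple-bonded to a two-connected carbon.
The molecule carries 2 separate instances of a nitrile (-C#N) meeting every constraint; each maps to a distinct set of atoms, giving 2 matches.

2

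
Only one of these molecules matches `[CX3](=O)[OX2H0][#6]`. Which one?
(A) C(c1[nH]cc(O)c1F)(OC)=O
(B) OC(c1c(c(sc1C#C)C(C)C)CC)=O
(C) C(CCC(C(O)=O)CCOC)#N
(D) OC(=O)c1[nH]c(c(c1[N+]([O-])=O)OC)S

A

[CX3](=O)[OX2H0][#6] describes a carbonyl carbon bonded to an oxygen that is itself bonded to carbon (no H on that O) (an ester).
(A) contains a methyl-ester group (-C(=O)OCH3), which satisfies every atom and bond constraint.
(B) has a carboxylic acid group (-C(=O)OH) but the singly-bonded O carries H (OX2H1, not H0).
(C) has a carboxylic acid group (-C(=O)OH) but the singly-bonded O carries H (OX2H1, not H0).
(D) has a methoxy ether (-OCH3) but the ether oxygen is not adjacent to a C=O carbon.
So the answer is (A).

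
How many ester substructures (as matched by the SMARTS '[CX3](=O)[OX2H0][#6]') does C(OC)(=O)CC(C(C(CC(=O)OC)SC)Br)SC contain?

2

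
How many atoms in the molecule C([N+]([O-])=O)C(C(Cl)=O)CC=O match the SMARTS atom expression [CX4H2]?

The query [CX4H2] means: sp3 carbon (X4) with exactly two hydrogens.
Check the 11 heavy atoms by environment: 2× C (H2, X4) → match; 1× C (H1, X4) → no; 1× C (H0, X3) → no; 3× O (H0, X1) → no; 1× Cl (H0, X1) → no; 1× C (H1, X3) → no; 1× N (charge +1, H0, X3) → no; 1× O (charge -1, H0, X1) → no.
That gives 2 matching atoms.

2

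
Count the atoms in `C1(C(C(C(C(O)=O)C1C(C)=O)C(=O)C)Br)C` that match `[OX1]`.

3

The query [OX1] means: aliphatic oxygen with one total connection — typically a carbonyl =O or an oxide.
Check the 16 heavy atoms by environment: 8× C (X4) → no; 3× C (X3) → no; 3× O (X1) → match; 1× Br (X1) → no; 1× O (X2) → no.
That gives 3 matching atoms.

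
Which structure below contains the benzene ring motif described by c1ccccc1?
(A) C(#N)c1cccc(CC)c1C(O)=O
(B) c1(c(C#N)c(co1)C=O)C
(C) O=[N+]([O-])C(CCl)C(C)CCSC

c1ccccc1 describes six aromatic carbons in a ring (a benzene ring).
(A) contains the required atom environment, so the pattern matches.
(B) has a methyl group (-CH3) but no six-membered all-carbon aromatic ring is present.
(C) has a methyl group (-CH3) but no six-membered all-carbon aromatic ring is present.
So the answer is (A).

A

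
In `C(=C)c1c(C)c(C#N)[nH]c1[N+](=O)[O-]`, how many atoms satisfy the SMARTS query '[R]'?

5

Check the 13 heavy atoms by environment: 1× n (aromatic, in 5-ring) → match; 4× c (aromatic, in 5-ring) → match; 4× C (acyclic) → no; 1× N (charge +1, acyclic) → no; 1× O (charge -1, acyclic) → no; 1× O (acyclic) → no; 1× N (acyclic) → no.
Summing the matching environments: 1 + 4 = 5 matching atoms.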